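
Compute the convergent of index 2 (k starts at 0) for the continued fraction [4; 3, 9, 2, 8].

121/28

Using pₖ = aₖpₖ₋₁ + pₖ₋₂, qₖ = aₖqₖ₋₁ + qₖ₋₂ (with p₋₁=1, p₋₂=0, q₋₁=0, q₋₂=1):
  k=0: a=4, p=4, q=1
  k=1: a=3, p=13, q=3
  k=2: a=9, p=121, q=28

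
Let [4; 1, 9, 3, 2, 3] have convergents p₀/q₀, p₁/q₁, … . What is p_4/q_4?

Using pₖ = aₖpₖ₋₁ + pₖ₋₂, qₖ = aₖqₖ₋₁ + qₖ₋₂ (with p₋₁=1, p₋₂=0, q₋₁=0, q₋₂=1):
  k=0: a=4, p=4, q=1
  k=1: a=1, p=5, q=1
  k=2: a=9, p=49, q=10
  k=3: a=3, p=152, q=31
  k=4: a=2, p=353, q=72

353/72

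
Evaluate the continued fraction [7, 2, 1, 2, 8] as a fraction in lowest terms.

Using pₖ = aₖpₖ₋₁ + pₖ₋₂ and qₖ = aₖqₖ₋₁ + qₖ₋₂:
  k=0: a=7, p=7, q=1
  k=1: a=2, p=15, q=2
  k=2: a=1, p=22, q=3
  k=3: a=2, p=59, q=8
  k=4: a=8, p=494, q=67

494/67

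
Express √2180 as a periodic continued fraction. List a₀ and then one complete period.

a₀ = ⌊√2180⌋ = 46.
With m₀=0, d₀=1 and mₖ₊₁ = dₖaₖ − mₖ, dₖ₊₁ = (n − mₖ₊₁²)/dₖ, aₖ₊₁ = ⌊(a₀+mₖ₊₁)/dₖ₊₁⌋:
  k=1: m=46, d=64, a=1
  k=2: m=18, d=29, a=2
  k=3: m=40, d=20, a=4
  k=4: m=40, d=29, a=2
  k=5: m=18, d=64, a=1
  k=6: m=46, d=1, a=92
d=1 and a=2a₀=92 at k=6, so the next step gives (m, d) = (46, 64) again — its k=1 value — and the period has length 6.

[46; 1, 2, 4, 2, 1, 92]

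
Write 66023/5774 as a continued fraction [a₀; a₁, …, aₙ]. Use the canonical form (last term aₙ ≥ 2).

[11; 2, 3, 3, 7, 3, 3, 3]

66023 = 11*5774 + 2509
5774 = 2*2509 + 756
2509 = 3*756 + 241
756 = 3*241 + 33
241 = 7*33 + 10
33 = 3*10 + 3
10 = 3*3 + 1
3 = 3*1 + 0  (stop)
So 66023/5774 = [11; 2, 3, 3, 7, 3, 3, 3].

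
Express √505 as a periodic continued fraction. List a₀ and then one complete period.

[22; 2, 8, 2, 44]

a₀ = ⌊√505⌋ = 22.
With m₀=0, d₀=1 and mₖ₊₁ = dₖaₖ − mₖ, dₖ₊₁ = (n − mₖ₊₁²)/dₖ, aₖ₊₁ = ⌊(a₀+mₖ₊₁)/dₖ₊₁⌋:
  k=1: m=22, d=21, a=2
  k=2: m=20, d=5, a=8
  k=3: m=20, d=21, a=2
  k=4: m=22, d=1, a=44
d=1 and a=2a₀=44 at k=4, so the next step gives (m, d) = (22, 21) again — its k=1 value — and the period has length 4.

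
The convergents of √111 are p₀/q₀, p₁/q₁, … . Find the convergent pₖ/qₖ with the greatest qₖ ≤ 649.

√111 = [10; 1, 1, 6, 1, 1, 20, …] (period length 6).
Convergents:
  p_0/q_0 = 10/1
  p_1/q_1 = 11/1
  p_2/q_2 = 21/2
  p_3/q_3 = 137/13
  p_4/q_4 = 158/15
  p_5/q_5 = 295/28
  p_6/q_6 = 6058/575
  p_7/q_7 = 6353/603
  p_8/q_8 = 12411/1178
q_7 = 603 ≤ 649 < 1178 = q_8, so the answer is 6353/603.

6353/603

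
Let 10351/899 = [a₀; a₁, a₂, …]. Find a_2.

10351 = 11·899 + 462   →  a_0 = 11
899 = 1·462 + 437   →  a_1 = 1
462 = 1·437 + 25   →  a_2 = 1

1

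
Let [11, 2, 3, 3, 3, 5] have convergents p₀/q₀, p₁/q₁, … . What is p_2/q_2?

80/7

Using pₖ = aₖpₖ₋₁ + pₖ₋₂, qₖ = aₖqₖ₋₁ + qₖ₋₂ (with p₋₁=1, p₋₂=0, q₋₁=0, q₋₂=1):
  k=0: a=11, p=11, q=1
  k=1: a=2, p=23, q=2
  k=2: a=3, p=80, q=7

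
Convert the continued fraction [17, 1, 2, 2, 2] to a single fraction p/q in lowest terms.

301/17

Using pₖ = aₖpₖ₋₁ + pₖ₋₂ and qₖ = aₖqₖ₋₁ + qₖ₋₂:
  k=0: a=17, p=17, q=1
  k=1: a=1, p=18, q=1
  k=2: a=2, p=53, q=3
  k=3: a=2, p=124, q=7
  k=4: a=2, p=301, q=17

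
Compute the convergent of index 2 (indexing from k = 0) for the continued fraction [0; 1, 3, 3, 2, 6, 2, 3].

3/4

Using pₖ = aₖpₖ₋₁ + pₖ₋₂, qₖ = aₖqₖ₋₁ + qₖ₋₂ (with p₋₁=1, p₋₂=0, q₋₁=0, q₋₂=1):
  k=0: a=0, p=0, q=1
  k=1: a=1, p=1, q=1
  k=2: a=3, p=3, q=4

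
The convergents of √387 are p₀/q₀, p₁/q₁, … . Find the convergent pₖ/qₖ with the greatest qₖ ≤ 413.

√387 = [19; 1, 2, 19, 2, 1, 38, …] (period length 6).
Convergents:
  p_0/q_0 = 19/1
  p_1/q_1 = 20/1
  p_2/q_2 = 59/3
  p_3/q_3 = 1141/58
  p_4/q_4 = 2341/119
  p_5/q_5 = 3482/177
  p_6/q_6 = 134657/6845
q_5 = 177 ≤ 413 < 6845 = q_6, so the answer is 3482/177.

3482/177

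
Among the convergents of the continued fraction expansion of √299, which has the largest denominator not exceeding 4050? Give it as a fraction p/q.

43108/2493

√299 = [17; 3, 2, 3, 34, …] (period length 4).
Convergents:
  p_0/q_0 = 17/1
  p_1/q_1 = 52/3
  p_2/q_2 = 121/7
  p_3/q_3 = 415/24
  p_4/q_4 = 14231/823
  p_5/q_5 = 43108/2493
  p_6/q_6 = 100447/5809
q_5 = 2493 ≤ 4050 < 5809 = q_6, so the answer is 43108/2493.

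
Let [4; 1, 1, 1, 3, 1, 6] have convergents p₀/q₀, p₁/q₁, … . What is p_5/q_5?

65/14

Using pₖ = aₖpₖ₋₁ + pₖ₋₂, qₖ = aₖqₖ₋₁ + qₖ₋₂ (with p₋₁=1, p₋₂=0, q₋₁=0, q₋₂=1):
  k=0: a=4, p=4, q=1
  k=1: a=1, p=5, q=1
  k=2: a=1, p=9, q=2
  k=3: a=1, p=14, q=3
  k=4: a=3, p=51, q=11
  k=5: a=1, p=65, q=14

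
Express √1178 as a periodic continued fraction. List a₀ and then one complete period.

a₀ = ⌊√1178⌋ = 34.

[34; 3, 9, 2, 9, 3, 68]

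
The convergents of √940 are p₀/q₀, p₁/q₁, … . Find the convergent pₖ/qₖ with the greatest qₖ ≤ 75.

1441/47

√940 = [30; 1, 1, 1, 14, 1, 1, 1, 60, …] (period length 8).
Convergents:
  p_0/q_0 = 30/1
  p_1/q_1 = 31/1
  p_2/q_2 = 61/2
  p_3/q_3 = 92/3
  p_4/q_4 = 1349/44
  p_5/q_5 = 1441/47
  p_6/q_6 = 2790/91
q_5 = 47 ≤ 75 < 91 = q_6, so the answer is 1441/47.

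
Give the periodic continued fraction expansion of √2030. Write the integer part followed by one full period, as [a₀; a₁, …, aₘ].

[45; 18, 90]

a₀ = ⌊√2030⌋ = 45.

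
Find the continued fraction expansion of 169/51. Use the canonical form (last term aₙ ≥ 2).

169 = 3·51 + 16
51 = 3·16 + 3
16 = 5·3 + 1
3 = 3·1 + 0  (stop)
So 169/51 = [3; 3, 5, 3].

[3; 3, 5, 3]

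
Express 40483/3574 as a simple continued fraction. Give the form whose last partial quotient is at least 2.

40483 = 11*3574 + 1169
3574 = 3*1169 + 67
1169 = 17*67 + 30
67 = 2*30 + 7
30 = 4*7 + 2
7 = 3*2 + 1
2 = 2*1 + 0  (stop)
So 40483/3574 = [11; 3, 17, 2, 4, 3, 2].

[11; 3, 17, 2, 4, 3, 2]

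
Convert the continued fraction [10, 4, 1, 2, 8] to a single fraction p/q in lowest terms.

Using pₖ = aₖpₖ₋₁ + pₖ₋₂ and qₖ = aₖqₖ₋₁ + qₖ₋₂:
  k=0: a=10, p=10, q=1
  k=1: a=4, p=41, q=4
  k=2: a=1, p=51, q=5
  k=3: a=2, p=143, q=14
  k=4: a=8, p=1195, q=117

1195/117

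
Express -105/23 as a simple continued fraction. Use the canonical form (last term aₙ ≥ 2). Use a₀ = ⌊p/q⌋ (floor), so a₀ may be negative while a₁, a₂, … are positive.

[-5; 2, 3, 3]

-105 = -5×23 + 10
23 = 2×10 + 3
10 = 3×3 + 1
3 = 3×1 + 0  (stop)
So -105/23 = [-5; 2, 3, 3].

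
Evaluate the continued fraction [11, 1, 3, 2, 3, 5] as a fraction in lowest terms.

Fold from the inside: start with 5/1.
  3 + 1/5 = 16/5
  2 + 5/16 = 37/16
  3 + 16/37 = 127/37
  1 + 37/127 = 164/127
  11 + 127/164 = 1931/164

1931/164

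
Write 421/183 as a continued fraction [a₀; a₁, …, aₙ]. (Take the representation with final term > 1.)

421 = 2·183 + 55
183 = 3·55 + 18
55 = 3·18 + 1
18 = 18·1 + 0  (stop)
So 421/183 = [2; 3, 3, 18].

[2; 3, 3, 18]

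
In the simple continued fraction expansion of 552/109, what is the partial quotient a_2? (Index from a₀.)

552 = 5·109 + 7   →  a_0 = 5
109 = 15·7 + 4   →  a_1 = 15
7 = 1·4 + 3   →  a_2 = 1

1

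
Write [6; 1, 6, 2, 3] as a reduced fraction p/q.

Fold from the inside: start with 3/1.
  2 + 1/3 = 7/3
  6 + 3/7 = 45/7
  1 + 7/45 = 52/45
  6 + 45/52 = 357/52

357/52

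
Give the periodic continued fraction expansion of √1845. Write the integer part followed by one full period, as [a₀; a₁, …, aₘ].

a₀ = ⌊√1845⌋ = 42.
With m₀=0, d₀=1 and mₖ₊₁ = dₖaₖ − mₖ, dₖ₊₁ = (n − mₖ₊₁²)/dₖ, aₖ₊₁ = ⌊(a₀+mₖ₊₁)/dₖ₊₁⌋:
  k=1: m=42, d=81, a=1
  k=2: m=39, d=4, a=20
  k=3: m=41, d=41, a=2
  k=4: m=41, d=4, a=20
  k=5: m=39, d=81, a=1
  k=6: m=42, d=1, a=84
d=1 and a=2a₀=84 at k=6, so the next step gives (m, d) = (42, 81) again — its k=1 value — and the period has length 6.

[42; 1, 20, 2, 20, 1, 84]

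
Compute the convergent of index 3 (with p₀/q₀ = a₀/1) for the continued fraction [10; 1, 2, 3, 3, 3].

107/10

Using pₖ = aₖpₖ₋₁ + pₖ₋₂, qₖ = aₖqₖ₋₁ + qₖ₋₂ (with p₋₁=1, p₋₂=0, q₋₁=0, q₋₂=1):
  k=0: a=10, p=10, q=1
  k=1: a=1, p=11, q=1
  k=2: a=2, p=32, q=3
  k=3: a=3, p=107, q=10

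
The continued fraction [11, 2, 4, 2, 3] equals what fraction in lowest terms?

790/69

Using pₖ = aₖpₖ₋₁ + pₖ₋₂ and qₖ = aₖqₖ₋₁ + qₖ₋₂:
  k=0: a=11, p=11, q=1
  k=1: a=2, p=23, q=2
  k=2: a=4, p=103, q=9
  k=3: a=2, p=229, q=20
  k=4: a=3, p=790, q=69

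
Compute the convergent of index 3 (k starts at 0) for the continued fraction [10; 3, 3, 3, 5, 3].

Using pₖ = aₖpₖ₋₁ + pₖ₋₂, qₖ = aₖqₖ₋₁ + qₖ₋₂ (with p₋₁=1, p₋₂=0, q₋₁=0, q₋₂=1):
  k=0: a=10, p=10, q=1
  k=1: a=3, p=31, q=3
  k=2: a=3, p=103, q=10
  k=3: a=3, p=340, q=33

340/33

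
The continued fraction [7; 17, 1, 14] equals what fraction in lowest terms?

Fold from the inside: start with 14/1.
  1 + 1/14 = 15/14
  17 + 14/15 = 269/15
  7 + 15/269 = 1898/269

1898/269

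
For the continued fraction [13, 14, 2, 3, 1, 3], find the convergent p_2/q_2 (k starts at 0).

Using pₖ = aₖpₖ₋₁ + pₖ₋₂, qₖ = aₖqₖ₋₁ + qₖ₋₂ (with p₋₁=1, p₋₂=0, q₋₁=0, q₋₂=1):
  k=0: a=13, p=13, q=1
  k=1: a=14, p=183, q=14
  k=2: a=2, p=379, q=29

379/29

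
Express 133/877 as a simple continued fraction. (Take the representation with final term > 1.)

[0; 6, 1, 1, 2, 6, 4]

133 = 0·877 + 133
877 = 6·133 + 79
133 = 1·79 + 54
79 = 1·54 + 25
54 = 2·25 + 4
25 = 6·4 + 1
4 = 4·1 + 0  (stop)
So 133/877 = [0; 6, 1, 1, 2, 6, 4].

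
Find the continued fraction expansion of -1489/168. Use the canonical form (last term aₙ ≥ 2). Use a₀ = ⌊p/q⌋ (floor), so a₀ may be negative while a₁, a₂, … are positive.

[-9; 7, 3, 3, 2]

-1489 = -9·168 + 23
168 = 7·23 + 7
23 = 3·7 + 2
7 = 3·2 + 1
2 = 2·1 + 0  (stop)
So -1489/168 = [-9; 7, 3, 3, 2].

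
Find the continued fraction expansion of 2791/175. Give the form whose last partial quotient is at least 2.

[15; 1, 18, 2, 4]

2791 = 15×175 + 166
175 = 1×166 + 9
166 = 18×9 + 4
9 = 2×4 + 1
4 = 4×1 + 0  (stop)
So 2791/175 = [15; 1, 18, 2, 4].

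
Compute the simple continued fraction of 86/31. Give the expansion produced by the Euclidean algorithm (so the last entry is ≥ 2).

[2; 1, 3, 2, 3]

86 = 2·31 + 24
31 = 1·24 + 7
24 = 3·7 + 3
7 = 2·3 + 1
3 = 3·1 + 0  (stop)
So 86/31 = [2; 1, 3, 2, 3].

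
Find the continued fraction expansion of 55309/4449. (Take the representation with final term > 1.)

55309 = 12·4449 + 1921
4449 = 2·1921 + 607
1921 = 3·607 + 100
607 = 6·100 + 7
100 = 14·7 + 2
7 = 3·2 + 1
2 = 2·1 + 0  (stop)
So 55309/4449 = [12; 2, 3, 6, 14, 3, 2].

[12; 2, 3, 6, 14, 3, 2]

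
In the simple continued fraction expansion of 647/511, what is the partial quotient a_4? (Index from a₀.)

8

647 = 1·511 + 136   →  a_0 = 1
511 = 3·136 + 103   →  a_1 = 3
136 = 1·103 + 33   →  a_2 = 1
103 = 3·33 + 4   →  a_3 = 3
33 = 8·4 + 1   →  a_4 = 8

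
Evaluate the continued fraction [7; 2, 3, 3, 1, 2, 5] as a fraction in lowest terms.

3308/445

Using pₖ = aₖpₖ₋₁ + pₖ₋₂ and qₖ = aₖqₖ₋₁ + qₖ₋₂:
  k=0: a=7, p=7, q=1
  k=1: a=2, p=15, q=2
  k=2: a=3, p=52, q=7
  k=3: a=3, p=171, q=23
  k=4: a=1, p=223, q=30
  k=5: a=2, p=617, q=83
  k=6: a=5, p=3308, q=445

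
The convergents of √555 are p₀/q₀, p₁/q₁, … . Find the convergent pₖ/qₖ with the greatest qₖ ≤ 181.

√555 = [23; 1, 1, 3, 1, 3, 1, 1, 46, …] (period length 8).
Convergents:
  p_0/q_0 = 23/1
  p_1/q_1 = 24/1
  p_2/q_2 = 47/2
  p_3/q_3 = 165/7
  p_4/q_4 = 212/9
  p_5/q_5 = 801/34
  p_6/q_6 = 1013/43
  p_7/q_7 = 1814/77
  p_8/q_8 = 84457/3585
q_7 = 77 ≤ 181 < 3585 = q_8, so the answer is 1814/77.

1814/77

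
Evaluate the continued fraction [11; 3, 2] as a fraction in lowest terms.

Using pₖ = aₖpₖ₋₁ + pₖ₋₂ and qₖ = aₖqₖ₋₁ + qₖ₋₂:
  k=0: a=11, p=11, q=1
  k=1: a=3, p=34, q=3
  k=2: a=2, p=79, q=7

79/7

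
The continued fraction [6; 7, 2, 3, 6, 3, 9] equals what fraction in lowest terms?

Fold from the inside: start with 9/1.
  3 + 1/9 = 28/9
  6 + 9/28 = 177/28
  3 + 28/177 = 559/177
  2 + 177/559 = 1295/559
  7 + 559/1295 = 9624/1295
  6 + 1295/9624 = 59039/9624

59039/9624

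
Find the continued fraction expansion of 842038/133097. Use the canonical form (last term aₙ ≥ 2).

[6; 3, 15, 1, 12, 8, 3, 8]

842038 = 6×133097 + 43456
133097 = 3×43456 + 2729
43456 = 15×2729 + 2521
2729 = 1×2521 + 208
2521 = 12×208 + 25
208 = 8×25 + 8
25 = 3×8 + 1
8 = 8×1 + 0  (stop)
So 842038/133097 = [6; 3, 15, 1, 12, 8, 3, 8].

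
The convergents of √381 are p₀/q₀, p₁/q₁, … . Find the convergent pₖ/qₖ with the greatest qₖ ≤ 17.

√381 = [19; 1, 1, 12, 1, 1, 38, …] (period length 6).
Convergents:
  p_0/q_0 = 19/1
  p_1/q_1 = 20/1
  p_2/q_2 = 39/2
  p_3/q_3 = 488/25
q_2 = 2 ≤ 17 < 25 = q_3, so the answer is 39/2.

39/2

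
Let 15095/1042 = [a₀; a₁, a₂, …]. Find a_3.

9

15095 = 14·1042 + 507   →  a_0 = 14
1042 = 2·507 + 28   →  a_1 = 2
507 = 18·28 + 3   →  a_2 = 18
28 = 9·3 + 1   →  a_3 = 9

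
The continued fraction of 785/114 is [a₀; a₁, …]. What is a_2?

7

785 = 6·114 + 101   →  a_0 = 6
114 = 1·101 + 13   →  a_1 = 1
101 = 7·13 + 10   →  a_2 = 7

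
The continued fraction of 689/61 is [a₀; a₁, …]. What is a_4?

1

689 = 11·61 + 18   →  a_0 = 11
61 = 3·18 + 7   →  a_1 = 3
18 = 2·7 + 4   →  a_2 = 2
7 = 1·4 + 3   →  a_3 = 1
4 = 1·3 + 1   →  a_4 = 1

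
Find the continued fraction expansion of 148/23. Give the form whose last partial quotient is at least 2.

[6; 2, 3, 3]

148 = 6*23 + 10
23 = 2*10 + 3
10 = 3*3 + 1
3 = 3*1 + 0  (stop)
So 148/23 = [6; 2, 3, 3].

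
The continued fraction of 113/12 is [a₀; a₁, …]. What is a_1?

113 = 9·12 + 5   →  a_0 = 9
12 = 2·5 + 2   →  a_1 = 2

2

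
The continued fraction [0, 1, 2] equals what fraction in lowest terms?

Using pₖ = aₖpₖ₋₁ + pₖ₋₂ and qₖ = aₖqₖ₋₁ + qₖ₋₂:
  k=0: a=0, p=0, q=1
  k=1: a=1, p=1, q=1
  k=2: a=2, p=2, q=3

2/3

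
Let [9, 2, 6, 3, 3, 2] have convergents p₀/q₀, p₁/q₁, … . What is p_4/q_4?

Using pₖ = aₖpₖ₋₁ + pₖ₋₂, qₖ = aₖqₖ₋₁ + qₖ₋₂ (with p₋₁=1, p₋₂=0, q₋₁=0, q₋₂=1):
  k=0: a=9, p=9, q=1
  k=1: a=2, p=19, q=2
  k=2: a=6, p=123, q=13
  k=3: a=3, p=388, q=41
  k=4: a=3, p=1287, q=136

1287/136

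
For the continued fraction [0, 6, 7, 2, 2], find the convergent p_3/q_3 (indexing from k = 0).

15/92

Using pₖ = aₖpₖ₋₁ + pₖ₋₂, qₖ = aₖqₖ₋₁ + qₖ₋₂ (with p₋₁=1, p₋₂=0, q₋₁=0, q₋₂=1):
  k=0: a=0, p=0, q=1
  k=1: a=6, p=1, q=6
  k=2: a=7, p=7, q=43
  k=3: a=2, p=15, q=92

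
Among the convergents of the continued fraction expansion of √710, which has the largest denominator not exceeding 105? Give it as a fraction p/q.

1279/48

√710 = [26; 1, 1, 1, 4, 1, 1, 1, 52, …] (period length 8).
Convergents:
  p_0/q_0 = 26/1
  p_1/q_1 = 27/1
  p_2/q_2 = 53/2
  p_3/q_3 = 80/3
  p_4/q_4 = 373/14
  p_5/q_5 = 453/17
  p_6/q_6 = 826/31
  p_7/q_7 = 1279/48
  p_8/q_8 = 67334/2527
q_7 = 48 ≤ 105 < 2527 = q_8, so the answer is 1279/48.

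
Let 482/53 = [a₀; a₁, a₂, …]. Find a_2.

482 = 9·53 + 5   →  a_0 = 9
53 = 10·5 + 3   →  a_1 = 10
5 = 1·3 + 2   →  a_2 = 1

1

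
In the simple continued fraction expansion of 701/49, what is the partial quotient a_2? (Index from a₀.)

3

701 = 14·49 + 15   →  a_0 = 14
49 = 3·15 + 4   →  a_1 = 3
15 = 3·4 + 3   →  a_2 = 3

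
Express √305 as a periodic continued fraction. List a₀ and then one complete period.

a₀ = ⌊√305⌋ = 17.
With m₀=0, d₀=1 and mₖ₊₁ = dₖaₖ − mₖ, dₖ₊₁ = (n − mₖ₊₁²)/dₖ, aₖ₊₁ = ⌊(a₀+mₖ₊₁)/dₖ₊₁⌋:
  k=1: m=17, d=16, a=2
  k=2: m=15, d=5, a=6
  k=3: m=15, d=16, a=2
  k=4: m=17, d=1, a=34
d=1 and a=2a₀=34 at k=4, so the next step gives (m, d) = (17, 16) again — its k=1 value — and the period has length 4.

[17; 2, 6, 2, 34]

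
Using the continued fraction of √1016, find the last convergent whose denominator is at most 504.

√1016 = [31; 1, 6, 1, 62, …] (period length 4).
Convergents:
  p_0/q_0 = 31/1
  p_1/q_1 = 32/1
  p_2/q_2 = 223/7
  p_3/q_3 = 255/8
  p_4/q_4 = 16033/503
  p_5/q_5 = 16288/511
q_4 = 503 ≤ 504 < 511 = q_5, so the answer is 16033/503.

16033/503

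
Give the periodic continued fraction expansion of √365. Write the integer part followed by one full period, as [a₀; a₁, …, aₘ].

a₀ = ⌊√365⌋ = 19.
With m₀=0, d₀=1 and mₖ₊₁ = dₖaₖ − mₖ, dₖ₊₁ = (n − mₖ₊₁²)/dₖ, aₖ₊₁ = ⌊(a₀+mₖ₊₁)/dₖ₊₁⌋:
  k=1: m=19, d=4, a=9
  k=2: m=17, d=19, a=1
  k=3: m=2, d=19, a=1
  k=4: m=17, d=4, a=9
  k=5: m=19, d=1, a=38
d=1 and a=2a₀=38 at k=5, so the next step gives (m, d) = (19, 4) again — its k=1 value — and the period has length 5.

[19; 9, 1, 1, 9, 38]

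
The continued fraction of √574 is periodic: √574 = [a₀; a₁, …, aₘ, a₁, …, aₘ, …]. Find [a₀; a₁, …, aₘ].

a₀ = ⌊√574⌋ = 23.
With m₀=0, d₀=1 and mₖ₊₁ = dₖaₖ − mₖ, dₖ₊₁ = (n − mₖ₊₁²)/dₖ, aₖ₊₁ = ⌊(a₀+mₖ₊₁)/dₖ₊₁⌋:
  k=1: m=23, d=45, a=1
  k=2: m=22, d=2, a=22
  k=3: m=22, d=45, a=1
  k=4: m=23, d=1, a=46
d=1 and a=2a₀=46 at k=4, so the next step gives (m, d) = (23, 45) again — its k=1 value — and the period has length 4.

[23; 1, 22, 1, 46]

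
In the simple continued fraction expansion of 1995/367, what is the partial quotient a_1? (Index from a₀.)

2

1995 = 5·367 + 160   →  a_0 = 5
367 = 2·160 + 47   →  a_1 = 2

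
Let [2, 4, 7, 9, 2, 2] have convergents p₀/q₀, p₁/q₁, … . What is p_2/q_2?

65/29

Using pₖ = aₖpₖ₋₁ + pₖ₋₂, qₖ = aₖqₖ₋₁ + qₖ₋₂ (with p₋₁=1, p₋₂=0, q₋₁=0, q₋₂=1):
  k=0: a=2, p=2, q=1
  k=1: a=4, p=9, q=4
  k=2: a=7, p=65, q=29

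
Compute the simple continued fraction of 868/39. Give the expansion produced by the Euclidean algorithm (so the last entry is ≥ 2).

[22; 3, 1, 9]

868 = 22*39 + 10
39 = 3*10 + 9
10 = 1*9 + 1
9 = 9*1 + 0  (stop)
So 868/39 = [22; 3, 1, 9].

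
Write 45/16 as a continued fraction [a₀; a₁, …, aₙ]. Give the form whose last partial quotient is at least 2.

[2; 1, 4, 3]

45 = 2·16 + 13
16 = 1·13 + 3
13 = 4·3 + 1
3 = 3·1 + 0  (stop)
So 45/16 = [2; 1, 4, 3].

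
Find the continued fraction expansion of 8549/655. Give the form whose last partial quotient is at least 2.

[13; 19, 3, 1, 3, 2]

8549 = 13×655 + 34
655 = 19×34 + 9
34 = 3×9 + 7
9 = 1×7 + 2
7 = 3×2 + 1
2 = 2×1 + 0  (stop)
So 8549/655 = [13; 19, 3, 1, 3, 2].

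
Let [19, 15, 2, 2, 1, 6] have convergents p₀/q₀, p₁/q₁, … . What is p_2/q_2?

591/31

Using pₖ = aₖpₖ₋₁ + pₖ₋₂, qₖ = aₖqₖ₋₁ + qₖ₋₂ (with p₋₁=1, p₋₂=0, q₋₁=0, q₋₂=1):
  k=0: a=19, p=19, q=1
  k=1: a=15, p=286, q=15
  k=2: a=2, p=591, q=31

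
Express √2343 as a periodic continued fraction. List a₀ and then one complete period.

[48; 2, 2, 8, 2, 2, 96]

a₀ = ⌊√2343⌋ = 48.
With m₀=0, d₀=1 and mₖ₊₁ = dₖaₖ − mₖ, dₖ₊₁ = (n − mₖ₊₁²)/dₖ, aₖ₊₁ = ⌊(a₀+mₖ₊₁)/dₖ₊₁⌋:
  k=1: m=48, d=39, a=2
  k=2: m=30, d=37, a=2
  k=3: m=44, d=11, a=8
  k=4: m=44, d=37, a=2
  k=5: m=30, d=39, a=2
  k=6: m=48, d=1, a=96
d=1 and a=2a₀=96 at k=6, so the next step gives (m, d) = (48, 39) again — its k=1 value — and the period has length 6.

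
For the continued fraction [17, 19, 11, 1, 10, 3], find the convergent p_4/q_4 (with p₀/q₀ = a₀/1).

42631/2500

Using pₖ = aₖpₖ₋₁ + pₖ₋₂, qₖ = aₖqₖ₋₁ + qₖ₋₂ (with p₋₁=1, p₋₂=0, q₋₁=0, q₋₂=1):
  k=0: a=17, p=17, q=1
  k=1: a=19, p=324, q=19
  k=2: a=11, p=3581, q=210
  k=3: a=1, p=3905, q=229
  k=4: a=10, p=42631, q=2500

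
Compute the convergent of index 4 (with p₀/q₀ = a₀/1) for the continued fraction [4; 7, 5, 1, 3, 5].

683/165

Using pₖ = aₖpₖ₋₁ + pₖ₋₂, qₖ = aₖqₖ₋₁ + qₖ₋₂ (with p₋₁=1, p₋₂=0, q₋₁=0, q₋₂=1):
  k=0: a=4, p=4, q=1
  k=1: a=7, p=29, q=7
  k=2: a=5, p=149, q=36
  k=3: a=1, p=178, q=43
  k=4: a=3, p=683, q=165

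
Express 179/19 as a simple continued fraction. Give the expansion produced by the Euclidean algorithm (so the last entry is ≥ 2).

179 = 9·19 + 8
19 = 2·8 + 3
8 = 2·3 + 2
3 = 1·2 + 1
2 = 2·1 + 0  (stop)
So 179/19 = [9; 2, 2, 1, 2].

[9; 2, 2, 1, 2]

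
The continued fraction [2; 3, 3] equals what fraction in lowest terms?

Using pₖ = aₖpₖ₋₁ + pₖ₋₂ and qₖ = aₖqₖ₋₁ + qₖ₋₂:
  k=0: a=2, p=2, q=1
  k=1: a=3, p=7, q=3
  k=2: a=3, p=23, q=10

23/10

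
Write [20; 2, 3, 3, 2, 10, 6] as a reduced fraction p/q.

Using pₖ = aₖpₖ₋₁ + pₖ₋₂ and qₖ = aₖqₖ₋₁ + qₖ₋₂:
  k=0: a=20, p=20, q=1
  k=1: a=2, p=41, q=2
  k=2: a=3, p=143, q=7
  k=3: a=3, p=470, q=23
  k=4: a=2, p=1083, q=53
  k=5: a=10, p=11300, q=553
  k=6: a=6, p=68883, q=3371

68883/3371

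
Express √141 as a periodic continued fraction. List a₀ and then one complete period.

[11; 1, 6, 1, 22]

a₀ = ⌊√141⌋ = 11.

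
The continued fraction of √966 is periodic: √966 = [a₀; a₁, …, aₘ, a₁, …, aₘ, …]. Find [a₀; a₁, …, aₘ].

a₀ = ⌊√966⌋ = 31.
With m₀=0, d₀=1 and mₖ₊₁ = dₖaₖ − mₖ, dₖ₊₁ = (n − mₖ₊₁²)/dₖ, aₖ₊₁ = ⌊(a₀+mₖ₊₁)/dₖ₊₁⌋:
  k=1: m=31, d=5, a=12
  k=2: m=29, d=25, a=2
  k=3: m=21, d=21, a=2
  k=4: m=21, d=25, a=2
  k=5: m=29, d=5, a=12
  k=6: m=31, d=1, a=62
d=1 and a=2a₀=62 at k=6, so the next step gives (m, d) = (31, 5) again — its k=1 value — and the period has length 6.

[31; 12, 2, 2, 2, 12, 62]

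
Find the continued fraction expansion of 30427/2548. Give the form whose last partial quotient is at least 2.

[11; 1, 16, 9, 1, 14]

30427 = 11·2548 + 2399
2548 = 1·2399 + 149
2399 = 16·149 + 15
149 = 9·15 + 14
15 = 1·14 + 1
14 = 14·1 + 0  (stop)
So 30427/2548 = [11; 1, 16, 9, 1, 14].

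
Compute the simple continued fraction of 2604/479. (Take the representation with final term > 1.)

[5; 2, 3, 2, 2, 1, 8]

2604 = 5·479 + 209
479 = 2·209 + 61
209 = 3·61 + 26
61 = 2·26 + 9
26 = 2·9 + 8
9 = 1·8 + 1
8 = 8·1 + 0  (stop)
So 2604/479 = [5; 2, 3, 2, 2, 1, 8].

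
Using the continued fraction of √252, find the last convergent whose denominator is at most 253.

3921/247

√252 = [15; 1, 6, 1, 30, …] (period length 4).
Convergents:
  p_0/q_0 = 15/1
  p_1/q_1 = 16/1
  p_2/q_2 = 111/7
  p_3/q_3 = 127/8
  p_4/q_4 = 3921/247
  p_5/q_5 = 4048/255
q_4 = 247 ≤ 253 < 255 = q_5, so the answer is 3921/247.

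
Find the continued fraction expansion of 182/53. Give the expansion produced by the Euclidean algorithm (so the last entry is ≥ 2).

[3; 2, 3, 3, 2]

182 = 3×53 + 23
53 = 2×23 + 7
23 = 3×7 + 2
7 = 3×2 + 1
2 = 2×1 + 0  (stop)
So 182/53 = [3; 2, 3, 3, 2].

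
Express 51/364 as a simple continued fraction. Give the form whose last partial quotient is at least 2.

51 = 0*364 + 51
364 = 7*51 + 7
51 = 7*7 + 2
7 = 3*2 + 1
2 = 2*1 + 0  (stop)
So 51/364 = [0; 7, 7, 3, 2].

[0; 7, 7, 3, 2]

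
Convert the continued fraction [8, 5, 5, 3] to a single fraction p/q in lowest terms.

Fold from the inside: start with 3/1.
  5 + 1/3 = 16/3
  5 + 3/16 = 83/16
  8 + 16/83 = 680/83

680/83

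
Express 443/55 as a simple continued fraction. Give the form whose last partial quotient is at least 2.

[8; 18, 3]

443 = 8*55 + 3
55 = 18*3 + 1
3 = 3*1 + 0  (stop)
So 443/55 = [8; 18, 3].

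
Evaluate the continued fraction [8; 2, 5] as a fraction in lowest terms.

Using pₖ = aₖpₖ₋₁ + pₖ₋₂ and qₖ = aₖqₖ₋₁ + qₖ₋₂:
  k=0: a=8, p=8, q=1
  k=1: a=2, p=17, q=2
  k=2: a=5, p=93, q=11

93/11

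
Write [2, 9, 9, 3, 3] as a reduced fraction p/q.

Using pₖ = aₖpₖ₋₁ + pₖ₋₂ and qₖ = aₖqₖ₋₁ + qₖ₋₂:
  k=0: a=2, p=2, q=1
  k=1: a=9, p=19, q=9
  k=2: a=9, p=173, q=82
  k=3: a=3, p=538, q=255
  k=4: a=3, p=1787, q=847

1787/847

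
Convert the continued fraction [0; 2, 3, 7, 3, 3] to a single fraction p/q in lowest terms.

229/531

Using pₖ = aₖpₖ₋₁ + pₖ₋₂ and qₖ = aₖqₖ₋₁ + qₖ₋₂:
  k=0: a=0, p=0, q=1
  k=1: a=2, p=1, q=2
  k=2: a=3, p=3, q=7
  k=3: a=7, p=22, q=51
  k=4: a=3, p=69, q=160
  k=5: a=3, p=229, q=531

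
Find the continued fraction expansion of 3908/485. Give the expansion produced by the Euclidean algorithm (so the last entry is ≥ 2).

[8; 17, 3, 9]

3908 = 8*485 + 28
485 = 17*28 + 9
28 = 3*9 + 1
9 = 9*1 + 0  (stop)
So 3908/485 = [8; 17, 3, 9].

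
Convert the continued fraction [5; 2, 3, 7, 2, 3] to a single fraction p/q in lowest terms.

2053/378

Fold from the inside: start with 3/1.
  2 + 1/3 = 7/3
  7 + 3/7 = 52/7
  3 + 7/52 = 163/52
  2 + 52/163 = 378/163
  5 + 163/378 = 2053/378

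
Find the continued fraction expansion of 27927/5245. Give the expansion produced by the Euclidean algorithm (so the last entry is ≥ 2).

27927 = 5·5245 + 1702
5245 = 3·1702 + 139
1702 = 12·139 + 34
139 = 4·34 + 3
34 = 11·3 + 1
3 = 3·1 + 0  (stop)
So 27927/5245 = [5; 3, 12, 4, 11, 3].

[5; 3, 12, 4, 11, 3]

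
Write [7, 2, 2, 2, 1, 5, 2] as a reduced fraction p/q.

1564/211

Using pₖ = aₖpₖ₋₁ + pₖ₋₂ and qₖ = aₖqₖ₋₁ + qₖ₋₂:
  k=0: a=7, p=7, q=1
  k=1: a=2, p=15, q=2
  k=2: a=2, p=37, q=5
  k=3: a=2, p=89, q=12
  k=4: a=1, p=126, q=17
  k=5: a=5, p=719, q=97
  k=6: a=2, p=1564, q=211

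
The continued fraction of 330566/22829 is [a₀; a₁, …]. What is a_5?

330566 = 14·22829 + 10960   →  a_0 = 14
22829 = 2·10960 + 909   →  a_1 = 2
10960 = 12·909 + 52   →  a_2 = 12
909 = 17·52 + 25   →  a_3 = 17
52 = 2·25 + 2   →  a_4 = 2
25 = 12·2 + 1   →  a_5 = 12

12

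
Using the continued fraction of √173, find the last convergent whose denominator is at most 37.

171/13

√173 = [13; 6, 1, 1, 6, 26, …] (period length 5).
Convergents:
  p_0/q_0 = 13/1
  p_1/q_1 = 79/6
  p_2/q_2 = 92/7
  p_3/q_3 = 171/13
  p_4/q_4 = 1118/85
q_3 = 13 ≤ 37 < 85 = q_4, so the answer is 171/13.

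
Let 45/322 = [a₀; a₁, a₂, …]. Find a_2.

45 = 0·322 + 45   →  a_0 = 0
322 = 7·45 + 7   →  a_1 = 7
45 = 6·7 + 3   →  a_2 = 6

6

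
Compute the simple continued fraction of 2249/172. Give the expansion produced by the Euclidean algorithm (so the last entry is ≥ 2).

[13; 13, 4, 3]

2249 = 13×172 + 13
172 = 13×13 + 3
13 = 4×3 + 1
3 = 3×1 + 0  (stop)
So 2249/172 = [13; 13, 4, 3].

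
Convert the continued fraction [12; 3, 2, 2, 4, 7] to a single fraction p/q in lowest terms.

6663/542

Using pₖ = aₖpₖ₋₁ + pₖ₋₂ and qₖ = aₖqₖ₋₁ + qₖ₋₂:
  k=0: a=12, p=12, q=1
  k=1: a=3, p=37, q=3
  k=2: a=2, p=86, q=7
  k=3: a=2, p=209, q=17
  k=4: a=4, p=922, q=75
  k=5: a=7, p=6663, q=542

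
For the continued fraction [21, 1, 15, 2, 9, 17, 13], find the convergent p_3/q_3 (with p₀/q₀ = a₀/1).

724/33

Using pₖ = aₖpₖ₋₁ + pₖ₋₂, qₖ = aₖqₖ₋₁ + qₖ₋₂ (with p₋₁=1, p₋₂=0, q₋₁=0, q₋₂=1):
  k=0: a=21, p=21, q=1
  k=1: a=1, p=22, q=1
  k=2: a=15, p=351, q=16
  k=3: a=2, p=724, q=33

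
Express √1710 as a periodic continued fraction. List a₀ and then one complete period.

a₀ = ⌊√1710⌋ = 41.
With m₀=0, d₀=1 and mₖ₊₁ = dₖaₖ − mₖ, dₖ₊₁ = (n − mₖ₊₁²)/dₖ, aₖ₊₁ = ⌊(a₀+mₖ₊₁)/dₖ₊₁⌋:
  k=1: m=41, d=29, a=2
  k=2: m=17, d=49, a=1
  k=3: m=32, d=14, a=5
  k=4: m=38, d=19, a=4
  k=5: m=38, d=14, a=5
  k=6: m=32, d=49, a=1
  k=7: m=17, d=29, a=2
  k=8: m=41, d=1, a=82
d=1 and a=2a₀=82 at k=8, so the next step gives (m, d) = (41, 29) again — its k=1 value — and the period has length 8.

[41; 2, 1, 5, 4, 5, 1, 2, 82]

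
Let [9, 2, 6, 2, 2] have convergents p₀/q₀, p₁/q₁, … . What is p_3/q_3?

265/28

Using pₖ = aₖpₖ₋₁ + pₖ₋₂, qₖ = aₖqₖ₋₁ + qₖ₋₂ (with p₋₁=1, p₋₂=0, q₋₁=0, q₋₂=1):
  k=0: a=9, p=9, q=1
  k=1: a=2, p=19, q=2
  k=2: a=6, p=123, q=13
  k=3: a=2, p=265, q=28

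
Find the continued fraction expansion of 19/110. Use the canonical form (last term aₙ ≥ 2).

19 = 0×110 + 19
110 = 5×19 + 15
19 = 1×15 + 4
15 = 3×4 + 3
4 = 1×3 + 1
3 = 3×1 + 0  (stop)
So 19/110 = [0; 5, 1, 3, 1, 3].

[0; 5, 1, 3, 1, 3]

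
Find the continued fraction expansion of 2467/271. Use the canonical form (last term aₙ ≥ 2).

[9; 9, 1, 2, 9]

2467 = 9*271 + 28
271 = 9*28 + 19
28 = 1*19 + 9
19 = 2*9 + 1
9 = 9*1 + 0  (stop)
So 2467/271 = [9; 9, 1, 2, 9].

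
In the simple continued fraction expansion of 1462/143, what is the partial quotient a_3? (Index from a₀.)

7

1462 = 10·143 + 32   →  a_0 = 10
143 = 4·32 + 15   →  a_1 = 4
32 = 2·15 + 2   →  a_2 = 2
15 = 7·2 + 1   →  a_3 = 7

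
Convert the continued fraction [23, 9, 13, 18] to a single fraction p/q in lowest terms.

Using pₖ = aₖpₖ₋₁ + pₖ₋₂ and qₖ = aₖqₖ₋₁ + qₖ₋₂:
  k=0: a=23, p=23, q=1
  k=1: a=9, p=208, q=9
  k=2: a=13, p=2727, q=118
  k=3: a=18, p=49294, q=2133

49294/2133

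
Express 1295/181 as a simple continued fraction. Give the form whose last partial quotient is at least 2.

[7; 6, 2, 6, 2]

1295 = 7×181 + 28
181 = 6×28 + 13
28 = 2×13 + 2
13 = 6×2 + 1
2 = 2×1 + 0  (stop)
So 1295/181 = [7; 6, 2, 6, 2].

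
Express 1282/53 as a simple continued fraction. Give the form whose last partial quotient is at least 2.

1282 = 24*53 + 10
53 = 5*10 + 3
10 = 3*3 + 1
3 = 3*1 + 0  (stop)
So 1282/53 = [24; 5, 3, 3].

[24; 5, 3, 3]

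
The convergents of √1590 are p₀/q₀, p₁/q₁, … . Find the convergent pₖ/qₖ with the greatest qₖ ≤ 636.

√1590 = [39; 1, 6, 1, 78, …] (period length 4).
Convergents:
  p_0/q_0 = 39/1
  p_1/q_1 = 40/1
  p_2/q_2 = 279/7
  p_3/q_3 = 319/8
  p_4/q_4 = 25161/631
  p_5/q_5 = 25480/639
q_4 = 631 ≤ 636 < 639 = q_5, so the answer is 25161/631.

25161/631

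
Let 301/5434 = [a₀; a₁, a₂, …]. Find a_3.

301 = 0·5434 + 301   →  a_0 = 0
5434 = 18·301 + 16   →  a_1 = 18
301 = 18·16 + 13   →  a_2 = 18
16 = 1·13 + 3   →  a_3 = 1

1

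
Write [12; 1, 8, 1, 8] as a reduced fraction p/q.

Fold from the inside: start with 8/1.
  1 + 1/8 = 9/8
  8 + 8/9 = 80/9
  1 + 9/80 = 89/80
  12 + 80/89 = 1148/89

1148/89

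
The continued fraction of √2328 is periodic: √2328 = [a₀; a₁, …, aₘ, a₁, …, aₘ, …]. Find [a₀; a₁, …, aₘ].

[48; 4, 96]

a₀ = ⌊√2328⌋ = 48.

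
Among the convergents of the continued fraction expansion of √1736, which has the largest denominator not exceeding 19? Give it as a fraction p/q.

125/3

√1736 = [41; 1, 1, 1, 82, …] (period length 4).
Convergents:
  p_0/q_0 = 41/1
  p_1/q_1 = 42/1
  p_2/q_2 = 83/2
  p_3/q_3 = 125/3
  p_4/q_4 = 10333/248
q_3 = 3 ≤ 19 < 248 = q_4, so the answer is 125/3.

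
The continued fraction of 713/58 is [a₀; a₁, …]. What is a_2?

2

713 = 12·58 + 17   →  a_0 = 12
58 = 3·17 + 7   →  a_1 = 3
17 = 2·7 + 3   →  a_2 = 2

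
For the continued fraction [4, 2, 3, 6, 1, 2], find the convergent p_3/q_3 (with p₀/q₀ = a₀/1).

Using pₖ = aₖpₖ₋₁ + pₖ₋₂, qₖ = aₖqₖ₋₁ + qₖ₋₂ (with p₋₁=1, p₋₂=0, q₋₁=0, q₋₂=1):
  k=0: a=4, p=4, q=1
  k=1: a=2, p=9, q=2
  k=2: a=3, p=31, q=7
  k=3: a=6, p=195, q=44

195/44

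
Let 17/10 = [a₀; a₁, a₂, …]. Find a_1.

1

17 = 1·10 + 7   →  a_0 = 1
10 = 1·7 + 3   →  a_1 = 1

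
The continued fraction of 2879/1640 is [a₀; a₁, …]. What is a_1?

1

2879 = 1·1640 + 1239   →  a_0 = 1
1640 = 1·1239 + 401   →  a_1 = 1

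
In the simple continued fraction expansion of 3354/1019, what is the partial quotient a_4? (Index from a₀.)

3354 = 3·1019 + 297   →  a_0 = 3
1019 = 3·297 + 128   →  a_1 = 3
297 = 2·128 + 41   →  a_2 = 2
128 = 3·41 + 5   →  a_3 = 3
41 = 8·5 + 1   →  a_4 = 8

8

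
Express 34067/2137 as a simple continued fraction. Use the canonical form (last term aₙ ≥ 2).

34067 = 15×2137 + 2012
2137 = 1×2012 + 125
2012 = 16×125 + 12
125 = 10×12 + 5
12 = 2×5 + 2
5 = 2×2 + 1
2 = 2×1 + 0  (stop)
So 34067/2137 = [15; 1, 16, 10, 2, 2, 2].

[15; 1, 16, 10, 2, 2, 2]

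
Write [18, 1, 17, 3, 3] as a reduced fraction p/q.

3467/183

Using pₖ = aₖpₖ₋₁ + pₖ₋₂ and qₖ = aₖqₖ₋₁ + qₖ₋₂:
  k=0: a=18, p=18, q=1
  k=1: a=1, p=19, q=1
  k=2: a=17, p=341, q=18
  k=3: a=3, p=1042, q=55
  k=4: a=3, p=3467, q=183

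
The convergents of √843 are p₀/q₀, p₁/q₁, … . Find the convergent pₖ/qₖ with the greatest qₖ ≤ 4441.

√843 = [29; 29, 58, …] (period length 2).
Convergents:
  p_0/q_0 = 29/1
  p_1/q_1 = 842/29
  p_2/q_2 = 48865/1683
  p_3/q_3 = 1417927/48836
q_2 = 1683 ≤ 4441 < 48836 = q_3, so the answer is 48865/1683.

48865/1683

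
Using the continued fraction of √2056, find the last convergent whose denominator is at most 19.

√2056 = [45; 2, 1, 10, 1, 2, 90, …] (period length 6).
Convergents:
  p_0/q_0 = 45/1
  p_1/q_1 = 91/2
  p_2/q_2 = 136/3
  p_3/q_3 = 1451/32
q_2 = 3 ≤ 19 < 32 = q_3, so the answer is 136/3.

136/3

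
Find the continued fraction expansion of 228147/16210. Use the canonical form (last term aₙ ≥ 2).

[14; 13, 2, 3, 14, 12]

228147 = 14*16210 + 1207
16210 = 13*1207 + 519
1207 = 2*519 + 169
519 = 3*169 + 12
169 = 14*12 + 1
12 = 12*1 + 0  (stop)
So 228147/16210 = [14; 13, 2, 3, 14, 12].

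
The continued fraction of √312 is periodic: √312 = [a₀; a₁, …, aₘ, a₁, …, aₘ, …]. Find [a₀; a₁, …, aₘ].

a₀ = ⌊√312⌋ = 17.
With m₀=0, d₀=1 and mₖ₊₁ = dₖaₖ − mₖ, dₖ₊₁ = (n − mₖ₊₁²)/dₖ, aₖ₊₁ = ⌊(a₀+mₖ₊₁)/dₖ₊₁⌋:
  k=1: m=17, d=23, a=1
  k=2: m=6, d=12, a=1
  k=3: m=6, d=23, a=1
  k=4: m=17, d=1, a=34
d=1 and a=2a₀=34 at k=4, so the next step gives (m, d) = (17, 23) again — its k=1 value — and the period has length 4.

[17; 1, 1, 1, 34]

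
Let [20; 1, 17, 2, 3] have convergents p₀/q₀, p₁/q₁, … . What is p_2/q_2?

Using pₖ = aₖpₖ₋₁ + pₖ₋₂, qₖ = aₖqₖ₋₁ + qₖ₋₂ (with p₋₁=1, p₋₂=0, q₋₁=0, q₋₂=1):
  k=0: a=20, p=20, q=1
  k=1: a=1, p=21, q=1
  k=2: a=17, p=377, q=18

377/18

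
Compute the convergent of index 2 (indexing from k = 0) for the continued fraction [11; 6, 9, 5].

614/55

Using pₖ = aₖpₖ₋₁ + pₖ₋₂, qₖ = aₖqₖ₋₁ + qₖ₋₂ (with p₋₁=1, p₋₂=0, q₋₁=0, q₋₂=1):
  k=0: a=11, p=11, q=1
  k=1: a=6, p=67, q=6
  k=2: a=9, p=614, q=55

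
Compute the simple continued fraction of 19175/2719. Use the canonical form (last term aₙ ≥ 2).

19175 = 7×2719 + 142
2719 = 19×142 + 21
142 = 6×21 + 16
21 = 1×16 + 5
16 = 3×5 + 1
5 = 5×1 + 0  (stop)
So 19175/2719 = [7; 19, 6, 1, 3, 5].

[7; 19, 6, 1, 3, 5]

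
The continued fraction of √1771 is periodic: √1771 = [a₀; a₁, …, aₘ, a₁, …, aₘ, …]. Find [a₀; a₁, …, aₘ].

[42; 12, 84]

a₀ = ⌊√1771⌋ = 42.
With m₀=0, d₀=1 and mₖ₊₁ = dₖaₖ − mₖ, dₖ₊₁ = (n − mₖ₊₁²)/dₖ, aₖ₊₁ = ⌊(a₀+mₖ₊₁)/dₖ₊₁⌋:
  k=1: m=42, d=7, a=12
  k=2: m=42, d=1, a=84
d=1 and a=2a₀=84 at k=2, so the next step gives (m, d) = (42, 7) again — its k=1 value — and the period has length 2.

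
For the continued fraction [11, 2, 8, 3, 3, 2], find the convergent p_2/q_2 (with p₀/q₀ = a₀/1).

Using pₖ = aₖpₖ₋₁ + pₖ₋₂, qₖ = aₖqₖ₋₁ + qₖ₋₂ (with p₋₁=1, p₋₂=0, q₋₁=0, q₋₂=1):
  k=0: a=11, p=11, q=1
  k=1: a=2, p=23, q=2
  k=2: a=8, p=195, q=17

195/17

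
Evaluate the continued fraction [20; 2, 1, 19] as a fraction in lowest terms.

Using pₖ = aₖpₖ₋₁ + pₖ₋₂ and qₖ = aₖqₖ₋₁ + qₖ₋₂:
  k=0: a=20, p=20, q=1
  k=1: a=2, p=41, q=2
  k=2: a=1, p=61, q=3
  k=3: a=19, p=1200, q=59

1200/59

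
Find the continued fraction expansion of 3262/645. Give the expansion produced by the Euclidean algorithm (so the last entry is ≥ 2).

[5; 17, 2, 3, 5]

3262 = 5·645 + 37
645 = 17·37 + 16
37 = 2·16 + 5
16 = 3·5 + 1
5 = 5·1 + 0  (stop)
So 3262/645 = [5; 17, 2, 3, 5].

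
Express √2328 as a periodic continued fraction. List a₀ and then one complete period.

a₀ = ⌊√2328⌋ = 48.
With m₀=0, d₀=1 and mₖ₊₁ = dₖaₖ − mₖ, dₖ₊₁ = (n − mₖ₊₁²)/dₖ, aₖ₊₁ = ⌊(a₀+mₖ₊₁)/dₖ₊₁⌋:
  k=1: m=48, d=24, a=4
  k=2: m=48, d=1, a=96
d=1 and a=2a₀=96 at k=2, so the next step gives (m, d) = (48, 24) again — its k=1 value — and the period has length 2.

[48; 4, 96]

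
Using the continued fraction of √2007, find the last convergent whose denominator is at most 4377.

√2007 = [44; 1, 3, 1, 88, …] (period length 4).
Convergents:
  p_0/q_0 = 44/1
  p_1/q_1 = 45/1
  p_2/q_2 = 179/4
  p_3/q_3 = 224/5
  p_4/q_4 = 19891/444
  p_5/q_5 = 20115/449
  p_6/q_6 = 80236/1791
  p_7/q_7 = 100351/2240
  p_8/q_8 = 8911124/198911
q_7 = 2240 ≤ 4377 < 198911 = q_8, so the answer is 100351/2240.

100351/2240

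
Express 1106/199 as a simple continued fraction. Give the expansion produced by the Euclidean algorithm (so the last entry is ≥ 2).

[5; 1, 1, 3, 1, 4, 1, 3]

1106 = 5*199 + 111
199 = 1*111 + 88
111 = 1*88 + 23
88 = 3*23 + 19
23 = 1*19 + 4
19 = 4*4 + 3
4 = 1*3 + 1
3 = 3*1 + 0  (stop)
So 1106/199 = [5; 1, 1, 3, 1, 4, 1, 3].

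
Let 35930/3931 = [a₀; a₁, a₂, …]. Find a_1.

7

35930 = 9·3931 + 551   →  a_0 = 9
3931 = 7·551 + 74   →  a_1 = 7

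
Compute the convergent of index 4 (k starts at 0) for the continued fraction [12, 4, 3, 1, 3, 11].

783/64

Using pₖ = aₖpₖ₋₁ + pₖ₋₂, qₖ = aₖqₖ₋₁ + qₖ₋₂ (with p₋₁=1, p₋₂=0, q₋₁=0, q₋₂=1):
  k=0: a=12, p=12, q=1
  k=1: a=4, p=49, q=4
  k=2: a=3, p=159, q=13
  k=3: a=1, p=208, q=17
  k=4: a=3, p=783, q=64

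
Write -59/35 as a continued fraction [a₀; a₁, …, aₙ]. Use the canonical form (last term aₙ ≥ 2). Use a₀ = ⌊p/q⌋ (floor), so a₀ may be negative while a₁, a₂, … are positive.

[-2; 3, 5, 2]

-59 = -2·35 + 11
35 = 3·11 + 2
11 = 5·2 + 1
2 = 2·1 + 0  (stop)
So -59/35 = [-2; 3, 5, 2].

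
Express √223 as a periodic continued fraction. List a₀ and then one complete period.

a₀ = ⌊√223⌋ = 14.

[14; 1, 13, 1, 28]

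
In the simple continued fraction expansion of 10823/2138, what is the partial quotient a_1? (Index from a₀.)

10823 = 5·2138 + 133   →  a_0 = 5
2138 = 16·133 + 10   →  a_1 = 16

16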